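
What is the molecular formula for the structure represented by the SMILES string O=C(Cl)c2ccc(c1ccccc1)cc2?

C13H9ClO

Heavy atoms from the SMILES: 13 C, 1 Cl, 1 O.
Implicit hydrogens by atom environment:
  9 × C (aromatic): 1 H each → 9
  3 × C (aromatic): no H
  1 × C: no H
  1 × Cl: no H
  1 × O: no H
  Total hydrogens = 9.
Molecular formula: C13H9ClO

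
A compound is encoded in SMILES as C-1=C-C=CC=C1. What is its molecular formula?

C6H6

Heavy atoms from the SMILES: 6 C.
Implicit hydrogens by atom environment:
  6 × C (aromatic): 1 H each → 6
  Total hydrogens = 6.
Molecular formula: C6H6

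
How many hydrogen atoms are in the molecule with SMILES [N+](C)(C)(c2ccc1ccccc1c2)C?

Hydrogens are implicit in SMILES; fill each atom to its normal valence:
  7 × C (aromatic): 1 H each → 7
  3 × C: 3 H each → 9
  3 × C (aromatic): no H
  1 × N (charge +1): no H
  Total hydrogens = 16.

16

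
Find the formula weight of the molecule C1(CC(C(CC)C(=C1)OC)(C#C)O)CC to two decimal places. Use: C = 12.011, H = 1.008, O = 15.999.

Molecular formula: C13H20O2.
M = 13×12.011 + 20×1.008 + 2×15.999 = 208.30 g/mol.

208.30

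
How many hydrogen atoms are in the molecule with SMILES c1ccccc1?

Hydrogens are implicit in SMILES; fill each atom to its normal valence:
  6 × C (aromatic): 1 H each → 6
  Total hydrogens = 6.

6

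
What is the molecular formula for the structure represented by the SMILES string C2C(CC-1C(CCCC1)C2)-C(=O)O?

Heavy atoms from the SMILES: 11 C, 2 O.
Implicit hydrogens by atom environment:
  7 × C: 2 H each → 14
  3 × C: 1 H each → 3
  1 × C: no H
  1 × O: 1 H
  1 × O: no H
  Total hydrogens = 18.
Molecular formula: C11H18O2

C11H18O2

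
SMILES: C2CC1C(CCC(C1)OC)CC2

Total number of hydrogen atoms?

20

Hydrogens are implicit in SMILES; fill each atom to its normal valence:
  7 × C: 2 H each → 14
  3 × C: 1 H each → 3
  1 × C: 3 H
  1 × O: no H
  Total hydrogens = 20.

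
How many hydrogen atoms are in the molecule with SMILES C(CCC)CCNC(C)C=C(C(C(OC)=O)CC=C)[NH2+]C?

33

Hydrogens are implicit in SMILES; fill each atom to its normal valence:
  7 × C: 2 H each → 14
  4 × C: 3 H each → 12
  4 × C: 1 H each → 4
  2 × C: no H
  2 × O: no H
  1 × N (charge +1): 2 H
  1 × N: 1 H
  Total hydrogens = 33.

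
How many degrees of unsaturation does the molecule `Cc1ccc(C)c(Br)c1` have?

Molecular formula from the SMILES: C8H9Br.
DoU = (2C + 2 + N − H − X)/2 = (2·8 + 2 + 0 − 9 − 1)/2 = 8/2 = 4.
(Structurally: 1 ring(s) + 3 π bond(s) = 4.)

4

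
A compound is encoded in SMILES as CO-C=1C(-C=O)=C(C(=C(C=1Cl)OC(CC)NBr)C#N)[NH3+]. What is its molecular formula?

C12H14BrClN3O3+

Heavy atoms from the SMILES: 1 Br, 12 C, 1 Cl, 3 N, 3 O.
Implicit hydrogens by atom environment:
  6 × C (aromatic): no H
  3 × O: no H
  2 × C: 3 H each → 6
  2 × C: 1 H each → 2
  1 × Br: no H
  1 × C: 2 H
  1 × C: no H
  1 × Cl: no H
  1 × N (charge +1): 3 H
  1 × N: 1 H
  1 × N: no H
  Total hydrogens = 14.
Net charge +1.
Molecular formula: C12H14BrClN3O3+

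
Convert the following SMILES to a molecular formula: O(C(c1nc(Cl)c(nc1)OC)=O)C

Heavy atoms from the SMILES: 7 C, 1 Cl, 2 N, 3 O.
Implicit hydrogens by atom environment:
  3 × C (aromatic): no H
  3 × O: no H
  2 × C: 3 H each → 6
  2 × N (aromatic): no H
  1 × C (aromatic): 1 H
  1 × C: no H
  1 × Cl: no H
  Total hydrogens = 7.
Molecular formula: C7H7ClN2O3

C7H7ClN2O3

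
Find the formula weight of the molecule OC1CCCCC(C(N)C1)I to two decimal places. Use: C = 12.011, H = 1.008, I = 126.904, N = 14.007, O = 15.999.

269.13

Molecular formula: C8H16INO.
M = 8×12.011 + 16×1.008 + 1×126.904 + 1×14.007 + 1×15.999 = 269.13 g/mol.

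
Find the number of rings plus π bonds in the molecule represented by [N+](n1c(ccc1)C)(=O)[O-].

4

Molecular formula from the SMILES: C5H6N2O2.
DoU = (2C + 2 + N − H − X)/2 = (2·5 + 2 + 2 − 6 − 0)/2 = 8/2 = 4.
(Structurally: 1 ring(s) + 3 π bond(s) = 4.)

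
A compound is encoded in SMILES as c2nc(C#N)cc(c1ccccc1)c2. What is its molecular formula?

Heavy atoms from the SMILES: 12 C, 2 N.
Implicit hydrogens by atom environment:
  8 × C (aromatic): 1 H each → 8
  3 × C (aromatic): no H
  1 × C: no H
  1 × N (aromatic): no H
  1 × N: no H
  Total hydrogens = 8.
Molecular formula: C12H8N2

C12H8N2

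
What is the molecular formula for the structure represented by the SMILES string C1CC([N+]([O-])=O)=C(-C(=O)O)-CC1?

Heavy atoms from the SMILES: 7 C, 1 N, 4 O.
Implicit hydrogens by atom environment:
  4 × C: 2 H each → 8
  3 × C: no H
  2 × O: no H
  1 × N (charge +1): no H
  1 × O: 1 H
  1 × O (charge -1): no H
  Total hydrogens = 9.
Molecular formula: C7H9NO4

C7H9NO4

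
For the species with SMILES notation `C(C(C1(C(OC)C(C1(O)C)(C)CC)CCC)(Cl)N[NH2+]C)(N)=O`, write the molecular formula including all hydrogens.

Heavy atoms from the SMILES: 15 C, 1 Cl, 3 N, 3 O.
Implicit hydrogens by atom environment:
  6 × C: 3 H each → 18
  5 × C: no H
  3 × C: 2 H each → 6
  2 × O: no H
  1 × C: 1 H
  1 × Cl: no H
  1 × N (charge +1): 2 H
  1 × N: 2 H
  1 × N: 1 H
  1 × O: 1 H
  Total hydrogens = 31.
Net charge +1.
Molecular formula: C15H31ClN3O3+

C15H31ClN3O3+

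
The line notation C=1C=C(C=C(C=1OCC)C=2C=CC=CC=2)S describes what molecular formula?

C14H14OS

Heavy atoms from the SMILES: 14 C, 1 O, 1 S.
Implicit hydrogens by atom environment:
  8 × C (aromatic): 1 H each → 8
  4 × C (aromatic): no H
  1 × C: 3 H
  1 × C: 2 H
  1 × O: no H
  1 × S: 1 H
  Total hydrogens = 14.
Molecular formula: C14H14OS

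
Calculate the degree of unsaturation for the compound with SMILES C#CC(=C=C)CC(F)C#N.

Molecular formula from the SMILES: C8H6FN.
DoU = (2C + 2 + N − H − X)/2 = (2·8 + 2 + 1 − 6 − 1)/2 = 12/2 = 6.
(Structurally: 0 ring(s) + 6 π bond(s) = 6.)

6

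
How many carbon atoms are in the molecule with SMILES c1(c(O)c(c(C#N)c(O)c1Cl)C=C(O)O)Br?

9

The symbol for carbon appears 9 times in the SMILES. Lowercase c denotes aromatic carbon and counts toward C.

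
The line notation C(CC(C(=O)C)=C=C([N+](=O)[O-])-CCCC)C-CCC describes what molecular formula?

Heavy atoms from the SMILES: 15 C, 1 N, 3 O.
Implicit hydrogens by atom environment:
  8 × C: 2 H each → 16
  4 × C: no H
  3 × C: 3 H each → 9
  2 × O: no H
  1 × N (charge +1): no H
  1 × O (charge -1): no H
  Total hydrogens = 25.
Molecular formula: C15H25NO3

C15H25NO3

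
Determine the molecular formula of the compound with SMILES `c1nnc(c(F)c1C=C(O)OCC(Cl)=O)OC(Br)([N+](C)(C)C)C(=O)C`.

Heavy atoms from the SMILES: 1 Br, 14 C, 1 Cl, 1 F, 3 N, 5 O.
Implicit hydrogens by atom environment:
  4 × C: 3 H each → 12
  4 × C: no H
  4 × O: no H
  3 × C (aromatic): no H
  2 × N (aromatic): no H
  1 × Br: no H
  1 × C: 2 H
  1 × C (aromatic): 1 H
  1 × C: 1 H
  1 × Cl: no H
  1 × F: no H
  1 × N (charge +1): no H
  1 × O: 1 H
  Total hydrogens = 17.
Net charge +1.
Molecular formula: C14H17BrClFN3O5+

C14H17BrClFN3O5+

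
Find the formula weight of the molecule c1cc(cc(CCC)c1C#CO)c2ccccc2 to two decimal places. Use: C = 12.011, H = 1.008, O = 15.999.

236.31

Molecular formula: C17H16O.
M = 17×12.011 + 16×1.008 + 1×15.999 = 236.31 g/mol.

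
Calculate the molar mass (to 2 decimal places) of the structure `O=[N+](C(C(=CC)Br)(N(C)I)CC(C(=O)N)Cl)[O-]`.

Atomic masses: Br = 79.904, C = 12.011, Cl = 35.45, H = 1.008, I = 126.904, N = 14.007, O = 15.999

Molecular formula: C8H12BrClIN3O3.
M = 1×79.904 + 8×12.011 + 1×35.45 + 12×1.008 + 1×126.904 + 3×14.007 + 3×15.999 = 440.46 g/mol.

440.46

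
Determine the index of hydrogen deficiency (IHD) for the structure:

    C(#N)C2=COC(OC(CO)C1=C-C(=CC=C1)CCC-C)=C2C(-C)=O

10

Molecular formula from the SMILES: C19H21NO4.
DoU = (2C + 2 + N − H − X)/2 = (2·19 + 2 + 1 − 21 − 0)/2 = 20/2 = 10.
(Structurally: 2 ring(s) + 8 π bond(s) = 10.)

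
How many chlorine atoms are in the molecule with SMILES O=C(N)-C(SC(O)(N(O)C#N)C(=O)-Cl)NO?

The symbol for chlorine appears 1 time in the SMILES.

1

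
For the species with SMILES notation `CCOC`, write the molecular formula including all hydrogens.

C3H8O

Heavy atoms from the SMILES: 3 C, 1 O.
Implicit hydrogens by atom environment:
  2 × C: 3 H each → 6
  1 × C: 2 H
  1 × O: no H
  Total hydrogens = 8.
Molecular formula: C3H8O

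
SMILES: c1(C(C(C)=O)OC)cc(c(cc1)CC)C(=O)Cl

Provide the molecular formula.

C13H15ClO3

Heavy atoms from the SMILES: 13 C, 1 Cl, 3 O.
Implicit hydrogens by atom environment:
  3 × C: 3 H each → 9
  3 × C (aromatic): 1 H each → 3
  3 × C (aromatic): no H
  3 × O: no H
  2 × C: no H
  1 × C: 2 H
  1 × C: 1 H
  1 × Cl: no H
  Total hydrogens = 15.
Molecular formula: C13H15ClO3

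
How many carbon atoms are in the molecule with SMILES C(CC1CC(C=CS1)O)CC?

9

The symbol for carbon appears 9 times in the SMILES.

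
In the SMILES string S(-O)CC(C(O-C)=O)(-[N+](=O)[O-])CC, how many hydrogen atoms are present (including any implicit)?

Hydrogens are implicit in SMILES; fill each atom to its normal valence:
  3 × O: no H
  2 × C: 3 H each → 6
  2 × C: 2 H each → 4
  2 × C: no H
  1 × N (charge +1): no H
  1 × O: 1 H
  1 × O (charge -1): no H
  1 × S: no H
  Total hydrogens = 11.

11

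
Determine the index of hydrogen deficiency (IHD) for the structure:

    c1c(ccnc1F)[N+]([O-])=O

Molecular formula from the SMILES: C5H3FN2O2.
DoU = (2C + 2 + N − H − X)/2 = (2·5 + 2 + 2 − 3 − 1)/2 = 10/2 = 5.
(Structurally: 1 ring(s) + 4 π bond(s) = 5.)

5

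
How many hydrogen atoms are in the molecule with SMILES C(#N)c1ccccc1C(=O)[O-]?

Hydrogens are implicit in SMILES; fill each atom to its normal valence:
  4 × C (aromatic): 1 H each → 4
  2 × C (aromatic): no H
  2 × C: no H
  1 × N: no H
  1 × O: no H
  1 × O (charge -1): no H
  Total hydrogens = 4.

4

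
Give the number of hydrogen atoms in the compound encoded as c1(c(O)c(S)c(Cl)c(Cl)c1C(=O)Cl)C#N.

Hydrogens are implicit in SMILES; fill each atom to its normal valence:
  6 × C (aromatic): no H
  3 × Cl: no H
  2 × C: no H
  1 × N: no H
  1 × O: 1 H
  1 × O: no H
  1 × S: 1 H
  Total hydrogens = 2.

2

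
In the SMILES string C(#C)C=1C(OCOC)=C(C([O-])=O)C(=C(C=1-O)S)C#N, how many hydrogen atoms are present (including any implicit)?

8

Hydrogens are implicit in SMILES; fill each atom to its normal valence:
  6 × C (aromatic): no H
  3 × C: no H
  3 × O: no H
  1 × C: 3 H
  1 × C: 2 H
  1 × C: 1 H
  1 × N: no H
  1 × O: 1 H
  1 × O (charge -1): no H
  1 × S: 1 H
  Total hydrogens = 8.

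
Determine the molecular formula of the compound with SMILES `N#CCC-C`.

C4H7N

Heavy atoms from the SMILES: 4 C, 1 N.
Implicit hydrogens by atom environment:
  2 × C: 2 H each → 4
  1 × C: 3 H
  1 × C: no H
  1 × N: no H
  Total hydrogens = 7.
Molecular formula: C4H7N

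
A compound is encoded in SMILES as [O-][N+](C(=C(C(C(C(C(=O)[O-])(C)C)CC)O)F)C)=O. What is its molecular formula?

C11H17FNO5-

Heavy atoms from the SMILES: 11 C, 1 F, 1 N, 5 O.
Implicit hydrogens by atom environment:
  4 × C: 3 H each → 12
  4 × C: no H
  2 × C: 1 H each → 2
  2 × O: no H
  2 × O (charge -1): no H
  1 × C: 2 H
  1 × F: no H
  1 × N (charge +1): no H
  1 × O: 1 H
  Total hydrogens = 17.
Net charge -1.
Molecular formula: C11H17FNO5-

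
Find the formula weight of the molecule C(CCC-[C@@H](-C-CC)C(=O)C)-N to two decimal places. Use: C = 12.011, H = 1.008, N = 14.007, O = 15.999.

Molecular formula: C10H21NO.
M = 10×12.011 + 21×1.008 + 1×14.007 + 1×15.999 = 171.28 g/mol.

171.28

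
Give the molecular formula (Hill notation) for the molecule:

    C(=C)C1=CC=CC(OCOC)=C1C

Heavy atoms from the SMILES: 11 C, 2 O.
Implicit hydrogens by atom environment:
  3 × C (aromatic): 1 H each → 3
  3 × C (aromatic): no H
  2 × C: 3 H each → 6
  2 × C: 2 H each → 4
  2 × O: no H
  1 × C: 1 H
  Total hydrogens = 14.
Molecular formula: C11H14O2

C11H14O2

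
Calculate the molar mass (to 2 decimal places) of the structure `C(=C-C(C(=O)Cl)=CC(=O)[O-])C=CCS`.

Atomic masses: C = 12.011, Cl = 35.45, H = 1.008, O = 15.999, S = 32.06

Molecular formula: C9H8ClO3S-.
M = 9×12.011 + 1×35.45 + 8×1.008 + 3×15.999 + 1×32.06 = 231.67 g/mol.

231.67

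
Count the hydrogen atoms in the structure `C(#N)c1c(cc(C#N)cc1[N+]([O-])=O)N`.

4

Hydrogens are implicit in SMILES; fill each atom to its normal valence:
  4 × C (aromatic): no H
  2 × C (aromatic): 1 H each → 2
  2 × C: no H
  2 × N: no H
  1 × N: 2 H
  1 × N (charge +1): no H
  1 × O: no H
  1 × O (charge -1): no H
  Total hydrogens = 4.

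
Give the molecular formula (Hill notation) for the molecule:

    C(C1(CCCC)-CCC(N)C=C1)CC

Heavy atoms from the SMILES: 13 C, 1 N.
Implicit hydrogens by atom environment:
  7 × C: 2 H each → 14
  3 × C: 1 H each → 3
  2 × C: 3 H each → 6
  1 × C: no H
  1 × N: 2 H
  Total hydrogens = 25.
Molecular formula: C13H25N

C13H25N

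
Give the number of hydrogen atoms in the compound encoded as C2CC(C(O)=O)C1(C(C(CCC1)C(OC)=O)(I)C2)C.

21

Hydrogens are implicit in SMILES; fill each atom to its normal valence:
  6 × C: 2 H each → 12
  4 × C: no H
  3 × O: no H
  2 × C: 3 H each → 6
  2 × C: 1 H each → 2
  1 × I: no H
  1 × O: 1 H
  Total hydrogens = 21.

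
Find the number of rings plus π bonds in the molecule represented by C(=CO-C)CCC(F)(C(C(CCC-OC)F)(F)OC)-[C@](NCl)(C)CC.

Molecular formula from the SMILES: C17H31ClF3NO3.
DoU = (2C + 2 + N − H − X)/2 = (2·17 + 2 + 1 − 31 − 4)/2 = 2/2 = 1.
(Structurally: 0 ring(s) + 1 π bond(s) = 1.)

1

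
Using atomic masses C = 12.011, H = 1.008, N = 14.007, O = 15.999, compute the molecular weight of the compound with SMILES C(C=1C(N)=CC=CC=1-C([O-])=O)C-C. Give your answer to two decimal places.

178.21

Molecular formula: C10H12NO2-.
M = 10×12.011 + 12×1.008 + 1×14.007 + 2×15.999 = 178.21 g/mol.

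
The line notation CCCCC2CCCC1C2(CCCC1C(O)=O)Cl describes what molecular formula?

C15H25ClO2

Heavy atoms from the SMILES: 15 C, 1 Cl, 2 O.
Implicit hydrogens by atom environment:
  9 × C: 2 H each → 18
  3 × C: 1 H each → 3
  2 × C: no H
  1 × C: 3 H
  1 × Cl: no H
  1 × O: 1 H
  1 × O: no H
  Total hydrogens = 25.
Molecular formula: C15H25ClO2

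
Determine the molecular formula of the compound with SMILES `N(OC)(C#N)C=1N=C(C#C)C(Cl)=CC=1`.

C9H6ClN3O

Heavy atoms from the SMILES: 9 C, 1 Cl, 3 N, 1 O.
Implicit hydrogens by atom environment:
  3 × C (aromatic): no H
  2 × C (aromatic): 1 H each → 2
  2 × C: no H
  2 × N: no H
  1 × C: 3 H
  1 × C: 1 H
  1 × Cl: no H
  1 × N (aromatic): no H
  1 × O: no H
  Total hydrogens = 6.
Molecular formula: C9H6ClN3O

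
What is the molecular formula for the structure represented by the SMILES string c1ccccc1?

Heavy atoms from the SMILES: 6 C.
Implicit hydrogens by atom environment:
  6 × C (aromatic): 1 H each → 6
  Total hydrogens = 6.
Molecular formula: C6H6

C6H6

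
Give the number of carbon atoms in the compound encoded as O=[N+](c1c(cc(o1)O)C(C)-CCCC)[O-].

10

The symbol for carbon appears 10 times in the SMILES. Lowercase c denotes aromatic carbon and counts toward C.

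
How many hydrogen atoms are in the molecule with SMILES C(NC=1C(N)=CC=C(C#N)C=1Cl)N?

9

Hydrogens are implicit in SMILES; fill each atom to its normal valence:
  4 × C (aromatic): no H
  2 × C (aromatic): 1 H each → 2
  2 × N: 2 H each → 4
  1 × C: 2 H
  1 × C: no H
  1 × Cl: no H
  1 × N: 1 H
  1 × N: no H
  Total hydrogens = 9.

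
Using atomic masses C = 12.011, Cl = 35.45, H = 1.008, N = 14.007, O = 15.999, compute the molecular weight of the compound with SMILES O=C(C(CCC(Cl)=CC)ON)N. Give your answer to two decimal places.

Molecular formula: C7H13ClN2O2.
M = 7×12.011 + 1×35.45 + 13×1.008 + 2×14.007 + 2×15.999 = 192.64 g/mol.

192.64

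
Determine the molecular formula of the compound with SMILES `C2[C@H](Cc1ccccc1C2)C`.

C11H14

Heavy atoms from the SMILES: 11 C.
Implicit hydrogens by atom environment:
  4 × C (aromatic): 1 H each → 4
  3 × C: 2 H each → 6
  2 × C (aromatic): no H
  1 × C: 3 H
  1 × C: 1 H
  Total hydrogens = 14.
Molecular formula: C11H14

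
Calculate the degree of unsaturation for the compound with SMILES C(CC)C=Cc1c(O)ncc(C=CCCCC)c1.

Molecular formula from the SMILES: C16H23NO.
DoU = (2C + 2 + N − H − X)/2 = (2·16 + 2 + 1 − 23 − 0)/2 = 12/2 = 6.
(Structurally: 1 ring(s) + 5 π bond(s) = 6.)

6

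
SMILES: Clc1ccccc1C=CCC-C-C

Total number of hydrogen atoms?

Hydrogens are implicit in SMILES; fill each atom to its normal valence:
  4 × C (aromatic): 1 H each → 4
  3 × C: 2 H each → 6
  2 × C: 1 H each → 2
  2 × C (aromatic): no H
  1 × C: 3 H
  1 × Cl: no H
  Total hydrogens = 15.

15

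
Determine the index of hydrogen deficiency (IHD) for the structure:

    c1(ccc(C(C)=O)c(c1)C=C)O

6

Molecular formula from the SMILES: C10H10O2.
DoU = (2C + 2 + N − H − X)/2 = (2·10 + 2 + 0 − 10 − 0)/2 = 12/2 = 6.
(Structurally: 1 ring(s) + 5 π bond(s) = 6.)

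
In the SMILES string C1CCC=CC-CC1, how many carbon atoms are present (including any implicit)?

The symbol for carbon appears 8 times in the SMILES.

8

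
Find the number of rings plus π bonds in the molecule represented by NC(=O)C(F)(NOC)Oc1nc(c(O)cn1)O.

5

Molecular formula from the SMILES: C7H9FN4O5.
DoU = (2C + 2 + N − H − X)/2 = (2·7 + 2 + 4 − 9 − 1)/2 = 10/2 = 5.
(Structurally: 1 ring(s) + 4 π bond(s) = 5.)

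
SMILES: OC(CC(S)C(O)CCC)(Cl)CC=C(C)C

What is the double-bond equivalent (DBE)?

Molecular formula from the SMILES: C12H23ClO2S.
DoU = (2C + 2 + N − H − X)/2 = (2·12 + 2 + 0 − 23 − 1)/2 = 2/2 = 1.
(Structurally: 0 ring(s) + 1 π bond(s) = 1.)

1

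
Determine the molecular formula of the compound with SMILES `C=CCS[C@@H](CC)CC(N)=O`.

C8H15NOS

Heavy atoms from the SMILES: 8 C, 1 N, 1 O, 1 S.
Implicit hydrogens by atom environment:
  4 × C: 2 H each → 8
  2 × C: 1 H each → 2
  1 × C: 3 H
  1 × C: no H
  1 × N: 2 H
  1 × O: no H
  1 × S: no H
  Total hydrogens = 15.
Molecular formula: C8H15NOS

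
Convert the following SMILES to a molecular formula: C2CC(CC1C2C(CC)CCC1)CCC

C15H28

Heavy atoms from the SMILES: 15 C.
Implicit hydrogens by atom environment:
  9 × C: 2 H each → 18
  4 × C: 1 H each → 4
  2 × C: 3 H each → 6
  Total hydrogens = 28.
Molecular formula: C15H28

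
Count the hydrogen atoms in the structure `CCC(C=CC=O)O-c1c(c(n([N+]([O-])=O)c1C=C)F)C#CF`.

Hydrogens are implicit in SMILES; fill each atom to its normal valence:
  5 × C: 1 H each → 5
  4 × C (aromatic): no H
  3 × O: no H
  2 × C: 2 H each → 4
  2 × C: no H
  2 × F: no H
  1 × C: 3 H
  1 × N (aromatic): no H
  1 × N (charge +1): no H
  1 × O (charge -1): no H
  Total hydrogens = 12.

12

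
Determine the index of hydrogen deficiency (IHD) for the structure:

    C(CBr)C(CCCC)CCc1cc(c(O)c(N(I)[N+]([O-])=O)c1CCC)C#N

Molecular formula from the SMILES: C19H27BrIN3O3.
DoU = (2C + 2 + N − H − X)/2 = (2·19 + 2 + 3 − 27 − 2)/2 = 14/2 = 7.
(Structurally: 1 ring(s) + 6 π bond(s) = 7.)

7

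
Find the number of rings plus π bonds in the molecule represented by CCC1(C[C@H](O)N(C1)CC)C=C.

Molecular formula from the SMILES: C10H19NO.
DoU = (2C + 2 + N − H − X)/2 = (2·10 + 2 + 1 − 19 − 0)/2 = 4/2 = 2.
(Structurally: 1 ring(s) + 1 π bond(s) = 2.)

2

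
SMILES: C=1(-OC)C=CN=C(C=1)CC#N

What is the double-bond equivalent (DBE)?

Molecular formula from the SMILES: C8H8N2O.
DoU = (2C + 2 + N − H − X)/2 = (2·8 + 2 + 2 − 8 − 0)/2 = 12/2 = 6.
(Structurally: 1 ring(s) + 5 π bond(s) = 6.)

6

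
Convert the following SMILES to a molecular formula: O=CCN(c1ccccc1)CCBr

Heavy atoms from the SMILES: 1 Br, 10 C, 1 N, 1 O.
Implicit hydrogens by atom environment:
  5 × C (aromatic): 1 H each → 5
  3 × C: 2 H each → 6
  1 × Br: no H
  1 × C: 1 H
  1 × C (aromatic): no H
  1 × N: no H
  1 × O: no H
  Total hydrogens = 12.
Molecular formula: C10H12BrNO

C10H12BrNO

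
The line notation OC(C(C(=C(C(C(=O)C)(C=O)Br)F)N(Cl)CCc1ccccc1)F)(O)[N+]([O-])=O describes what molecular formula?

Heavy atoms from the SMILES: 1 Br, 16 C, 1 Cl, 2 F, 2 N, 6 O.
Implicit hydrogens by atom environment:
  5 × C (aromatic): 1 H each → 5
  5 × C: no H
  3 × O: no H
  2 × C: 2 H each → 4
  2 × C: 1 H each → 2
  2 × F: no H
  2 × O: 1 H each → 2
  1 × Br: no H
  1 × C: 3 H
  1 × C (aromatic): no H
  1 × Cl: no H
  1 × N: no H
  1 × N (charge +1): no H
  1 × O (charge -1): no H
  Total hydrogens = 16.
Molecular formula: C16H16BrClF2N2O6

C16H16BrClF2N2O6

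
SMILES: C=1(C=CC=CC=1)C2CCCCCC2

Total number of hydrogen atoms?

18

Hydrogens are implicit in SMILES; fill each atom to its normal valence:
  6 × C: 2 H each → 12
  5 × C (aromatic): 1 H each → 5
  1 × C: 1 H
  1 × C (aromatic): no H
  Total hydrogens = 18.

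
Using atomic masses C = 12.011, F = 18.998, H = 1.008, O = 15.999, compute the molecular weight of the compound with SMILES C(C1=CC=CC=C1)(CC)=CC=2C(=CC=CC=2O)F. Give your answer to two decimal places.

Molecular formula: C16H15FO.
M = 16×12.011 + 1×18.998 + 15×1.008 + 1×15.999 = 242.29 g/mol.

242.29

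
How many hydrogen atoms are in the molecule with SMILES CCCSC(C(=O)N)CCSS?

15

Hydrogens are implicit in SMILES; fill each atom to its normal valence:
  4 × C: 2 H each → 8
  2 × S: no H
  1 × C: 3 H
  1 × C: 1 H
  1 × C: no H
  1 × N: 2 H
  1 × O: no H
  1 × S: 1 H
  Total hydrogens = 15.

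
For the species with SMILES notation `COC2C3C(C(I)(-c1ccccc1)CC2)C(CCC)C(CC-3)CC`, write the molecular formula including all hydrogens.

Heavy atoms from the SMILES: 22 C, 1 I, 1 O.
Implicit hydrogens by atom environment:
  7 × C: 2 H each → 14
  5 × C: 1 H each → 5
  5 × C (aromatic): 1 H each → 5
  3 × C: 3 H each → 9
  1 × C: no H
  1 × C (aromatic): no H
  1 × I: no H
  1 × O: no H
  Total hydrogens = 33.
Molecular formula: C22H33IO

C22H33IO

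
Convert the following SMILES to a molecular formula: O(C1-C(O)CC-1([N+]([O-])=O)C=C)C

C7H11NO4

Heavy atoms from the SMILES: 7 C, 1 N, 4 O.
Implicit hydrogens by atom environment:
  3 × C: 1 H each → 3
  2 × C: 2 H each → 4
  2 × O: no H
  1 × C: 3 H
  1 × C: no H
  1 × N (charge +1): no H
  1 × O: 1 H
  1 × O (charge -1): no H
  Total hydrogens = 11.
Molecular formula: C7H11NO4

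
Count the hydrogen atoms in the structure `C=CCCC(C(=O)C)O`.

Hydrogens are implicit in SMILES; fill each atom to its normal valence:
  3 × C: 2 H each → 6
  2 × C: 1 H each → 2
  1 × C: 3 H
  1 × C: no H
  1 × O: 1 H
  1 × O: no H
  Total hydrogens = 12.

12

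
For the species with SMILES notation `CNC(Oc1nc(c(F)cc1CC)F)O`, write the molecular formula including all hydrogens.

C9H12F2N2O2

Heavy atoms from the SMILES: 9 C, 2 F, 2 N, 2 O.
Implicit hydrogens by atom environment:
  4 × C (aromatic): no H
  2 × C: 3 H each → 6
  2 × F: no H
  1 × C: 2 H
  1 × C (aromatic): 1 H
  1 × C: 1 H
  1 × N: 1 H
  1 × N (aromatic): no H
  1 × O: 1 H
  1 × O: no H
  Total hydrogens = 12.
Molecular formula: C9H12F2N2O2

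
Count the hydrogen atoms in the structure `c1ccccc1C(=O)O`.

Hydrogens are implicit in SMILES; fill each atom to its normal valence:
  5 × C (aromatic): 1 H each → 5
  1 × C (aromatic): no H
  1 × C: no H
  1 × O: 1 H
  1 × O: no H
  Total hydrogens = 6.

6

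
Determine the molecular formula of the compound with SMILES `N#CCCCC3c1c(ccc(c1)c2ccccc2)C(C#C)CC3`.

Heavy atoms from the SMILES: 22 C, 1 N.
Implicit hydrogens by atom environment:
  8 × C (aromatic): 1 H each → 8
  5 × C: 2 H each → 10
  4 × C (aromatic): no H
  3 × C: 1 H each → 3
  2 × C: no H
  1 × N: no H
  Total hydrogens = 21.
Molecular formula: C22H21N

C22H21N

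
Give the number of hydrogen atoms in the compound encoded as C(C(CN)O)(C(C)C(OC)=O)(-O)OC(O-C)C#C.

19

Hydrogens are implicit in SMILES; fill each atom to its normal valence:
  4 × C: 1 H each → 4
  4 × O: no H
  3 × C: 3 H each → 9
  3 × C: no H
  2 × O: 1 H each → 2
  1 × C: 2 H
  1 × N: 2 H
  Total hydrogens = 19.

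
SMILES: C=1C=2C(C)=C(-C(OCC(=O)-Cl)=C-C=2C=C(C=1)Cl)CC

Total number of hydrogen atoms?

Hydrogens are implicit in SMILES; fill each atom to its normal valence:
  6 × C (aromatic): no H
  4 × C (aromatic): 1 H each → 4
  2 × C: 3 H each → 6
  2 × C: 2 H each → 4
  2 × Cl: no H
  2 × O: no H
  1 × C: no H
  Total hydrogens = 14.

14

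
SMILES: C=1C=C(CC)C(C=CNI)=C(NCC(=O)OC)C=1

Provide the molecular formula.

Heavy atoms from the SMILES: 13 C, 1 I, 2 N, 2 O.
Implicit hydrogens by atom environment:
  3 × C (aromatic): 1 H each → 3
  3 × C (aromatic): no H
  2 × C: 3 H each → 6
  2 × C: 2 H each → 4
  2 × C: 1 H each → 2
  2 × N: 1 H each → 2
  2 × O: no H
  1 × C: no H
  1 × I: no H
  Total hydrogens = 17.
Molecular formula: C13H17IN2O2

C13H17IN2O2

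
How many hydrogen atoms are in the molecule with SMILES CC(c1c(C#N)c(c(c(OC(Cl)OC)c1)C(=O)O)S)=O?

Hydrogens are implicit in SMILES; fill each atom to its normal valence:
  5 × C (aromatic): no H
  4 × O: no H
  3 × C: no H
  2 × C: 3 H each → 6
  1 × C (aromatic): 1 H
  1 × C: 1 H
  1 × Cl: no H
  1 × N: no H
  1 × O: 1 H
  1 × S: 1 H
  Total hydrogens = 10.

10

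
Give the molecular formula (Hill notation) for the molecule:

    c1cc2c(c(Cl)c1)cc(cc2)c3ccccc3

C16H11Cl

Heavy atoms from the SMILES: 16 C, 1 Cl.
Implicit hydrogens by atom environment:
  11 × C (aromatic): 1 H each → 11
  5 × C (aromatic): no H
  1 × Cl: no H
  Total hydrogens = 11.
Molecular formula: C16H11Cl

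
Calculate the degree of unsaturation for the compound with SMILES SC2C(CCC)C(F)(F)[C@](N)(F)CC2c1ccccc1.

5

Molecular formula from the SMILES: C15H20F3NS.
DoU = (2C + 2 + N − H − X)/2 = (2·15 + 2 + 1 − 20 − 3)/2 = 10/2 = 5.
(Structurally: 2 ring(s) + 3 π bond(s) = 5.)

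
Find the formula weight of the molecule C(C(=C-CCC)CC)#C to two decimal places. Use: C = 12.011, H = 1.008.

122.21

Molecular formula: C9H14.
M = 9×12.011 + 14×1.008 = 122.21 g/mol.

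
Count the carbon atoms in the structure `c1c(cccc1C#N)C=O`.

The symbol for carbon appears 8 times in the SMILES. Lowercase c denotes aromatic carbon and counts toward C.

8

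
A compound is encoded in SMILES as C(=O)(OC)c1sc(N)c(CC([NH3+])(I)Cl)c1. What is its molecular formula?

C8H11ClIN2O2S+

Heavy atoms from the SMILES: 8 C, 1 Cl, 1 I, 2 N, 2 O, 1 S.
Implicit hydrogens by atom environment:
  3 × C (aromatic): no H
  2 × C: no H
  2 × O: no H
  1 × C: 3 H
  1 × C: 2 H
  1 × C (aromatic): 1 H
  1 × Cl: no H
  1 × I: no H
  1 × N (charge +1): 3 H
  1 × N: 2 H
  1 × S (aromatic): no H
  Total hydrogens = 11.
Net charge +1.
Molecular formula: C8H11ClIN2O2S+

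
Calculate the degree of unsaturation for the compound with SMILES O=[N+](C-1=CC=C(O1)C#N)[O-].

6

Molecular formula from the SMILES: C5H2N2O3.
DoU = (2C + 2 + N − H − X)/2 = (2·5 + 2 + 2 − 2 − 0)/2 = 12/2 = 6.
(Structurally: 1 ring(s) + 5 π bond(s) = 6.)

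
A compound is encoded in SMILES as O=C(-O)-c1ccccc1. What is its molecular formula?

Heavy atoms from the SMILES: 7 C, 2 O.
Implicit hydrogens by atom environment:
  5 × C (aromatic): 1 H each → 5
  1 × C (aromatic): no H
  1 × C: no H
  1 × O: 1 H
  1 × O: no H
  Total hydrogens = 6.
Molecular formula: C7H6O2

C7H6O2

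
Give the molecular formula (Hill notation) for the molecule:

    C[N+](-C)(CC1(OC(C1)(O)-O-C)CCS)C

Heavy atoms from the SMILES: 10 C, 1 N, 3 O, 1 S.
Implicit hydrogens by atom environment:
  4 × C: 3 H each → 12
  4 × C: 2 H each → 8
  2 × C: no H
  2 × O: no H
  1 × N (charge +1): no H
  1 × O: 1 H
  1 × S: 1 H
  Total hydrogens = 22.
Net charge +1.
Molecular formula: C10H22NO3S+

C10H22NO3S+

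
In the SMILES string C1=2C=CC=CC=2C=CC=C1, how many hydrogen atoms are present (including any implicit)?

Hydrogens are implicit in SMILES; fill each atom to its normal valence:
  8 × C (aromatic): 1 H each → 8
  2 × C (aromatic): no H
  Total hydrogens = 8.

8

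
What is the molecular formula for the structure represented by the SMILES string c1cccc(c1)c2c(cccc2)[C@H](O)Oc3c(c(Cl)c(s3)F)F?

C17H11ClF2O2S

Heavy atoms from the SMILES: 17 C, 1 Cl, 2 F, 2 O, 1 S.
Implicit hydrogens by atom environment:
  9 × C (aromatic): 1 H each → 9
  7 × C (aromatic): no H
  2 × F: no H
  1 × C: 1 H
  1 × Cl: no H
  1 × O: 1 H
  1 × O: no H
  1 × S (aromatic): no H
  Total hydrogens = 11.
Molecular formula: C17H11ClF2O2S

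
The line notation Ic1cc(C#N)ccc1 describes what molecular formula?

C7H4IN

Heavy atoms from the SMILES: 7 C, 1 I, 1 N.
Implicit hydrogens by atom environment:
  4 × C (aromatic): 1 H each → 4
  2 × C (aromatic): no H
  1 × C: no H
  1 × I: no H
  1 × N: no H
  Total hydrogens = 4.
Molecular formula: C7H4IN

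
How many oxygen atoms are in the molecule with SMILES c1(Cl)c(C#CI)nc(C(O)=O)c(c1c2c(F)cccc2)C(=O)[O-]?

4

The symbol for oxygen appears 4 times in the SMILES.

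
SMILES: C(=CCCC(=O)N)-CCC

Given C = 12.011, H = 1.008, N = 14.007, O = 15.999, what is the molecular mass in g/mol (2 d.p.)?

Molecular formula: C8H15NO.
M = 8×12.011 + 15×1.008 + 1×14.007 + 1×15.999 = 141.21 g/mol.

141.21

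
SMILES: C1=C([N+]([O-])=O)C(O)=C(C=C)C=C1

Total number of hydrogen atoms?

Hydrogens are implicit in SMILES; fill each atom to its normal valence:
  3 × C (aromatic): 1 H each → 3
  3 × C (aromatic): no H
  1 × C: 2 H
  1 × C: 1 H
  1 × N (charge +1): no H
  1 × O: 1 H
  1 × O: no H
  1 × O (charge -1): no H
  Total hydrogens = 7.

7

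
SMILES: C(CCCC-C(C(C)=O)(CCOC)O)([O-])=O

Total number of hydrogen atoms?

Hydrogens are implicit in SMILES; fill each atom to its normal valence:
  6 × C: 2 H each → 12
  3 × C: no H
  3 × O: no H
  2 × C: 3 H each → 6
  1 × O: 1 H
  1 × O (charge -1): no H
  Total hydrogens = 19.

19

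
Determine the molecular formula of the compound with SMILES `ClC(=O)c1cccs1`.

Heavy atoms from the SMILES: 5 C, 1 Cl, 1 O, 1 S.
Implicit hydrogens by atom environment:
  3 × C (aromatic): 1 H each → 3
  1 × C (aromatic): no H
  1 × C: no H
  1 × Cl: no H
  1 × O: no H
  1 × S (aromatic): no H
  Total hydrogens = 3.
Molecular formula: C5H3ClOS

C5H3ClOS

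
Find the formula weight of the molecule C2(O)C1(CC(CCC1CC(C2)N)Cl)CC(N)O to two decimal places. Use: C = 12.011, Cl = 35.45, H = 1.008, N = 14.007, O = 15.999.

262.78

Molecular formula: C12H23ClN2O2.
M = 12×12.011 + 1×35.45 + 23×1.008 + 2×14.007 + 2×15.999 = 262.78 g/mol.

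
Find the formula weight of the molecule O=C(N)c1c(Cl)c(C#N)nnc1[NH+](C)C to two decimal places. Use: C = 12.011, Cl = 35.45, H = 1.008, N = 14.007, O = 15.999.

226.64

Molecular formula: C8H9ClN5O+.
M = 8×12.011 + 1×35.45 + 9×1.008 + 5×14.007 + 1×15.999 = 226.64 g/mol.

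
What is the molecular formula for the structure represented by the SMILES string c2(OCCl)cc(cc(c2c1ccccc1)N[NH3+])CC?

Heavy atoms from the SMILES: 15 C, 1 Cl, 2 N, 1 O.
Implicit hydrogens by atom environment:
  7 × C (aromatic): 1 H each → 7
  5 × C (aromatic): no H
  2 × C: 2 H each → 4
  1 × C: 3 H
  1 × Cl: no H
  1 × N (charge +1): 3 H
  1 × N: 1 H
  1 × O: no H
  Total hydrogens = 18.
Net charge +1.
Molecular formula: C15H18ClN2O+

C15H18ClN2O+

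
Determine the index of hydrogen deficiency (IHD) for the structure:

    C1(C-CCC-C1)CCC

1

Molecular formula from the SMILES: C9H18.
DoU = (2C + 2 + N − H − X)/2 = (2·9 + 2 + 0 − 18 − 0)/2 = 2/2 = 1.
(Structurally: 1 ring(s) + 0 π bond(s) = 1.)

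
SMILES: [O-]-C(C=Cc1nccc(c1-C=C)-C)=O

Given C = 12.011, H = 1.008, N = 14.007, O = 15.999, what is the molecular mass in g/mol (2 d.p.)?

Molecular formula: C11H10NO2-.
M = 11×12.011 + 10×1.008 + 1×14.007 + 2×15.999 = 188.21 g/mol.

188.21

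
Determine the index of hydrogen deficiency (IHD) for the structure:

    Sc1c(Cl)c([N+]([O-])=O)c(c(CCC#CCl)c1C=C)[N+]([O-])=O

9

Molecular formula from the SMILES: C12H8Cl2N2O4S.
DoU = (2C + 2 + N − H − X)/2 = (2·12 + 2 + 2 − 8 − 2)/2 = 18/2 = 9.
(Structurally: 1 ring(s) + 8 π bond(s) = 9.)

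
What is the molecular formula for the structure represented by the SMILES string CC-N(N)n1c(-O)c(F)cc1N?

Heavy atoms from the SMILES: 6 C, 1 F, 4 N, 1 O.
Implicit hydrogens by atom environment:
  3 × C (aromatic): no H
  2 × N: 2 H each → 4
  1 × C: 3 H
  1 × C: 2 H
  1 × C (aromatic): 1 H
  1 × F: no H
  1 × N (aromatic): no H
  1 × N: no H
  1 × O: 1 H
  Total hydrogens = 11.
Molecular formula: C6H11FN4O

C6H11FN4O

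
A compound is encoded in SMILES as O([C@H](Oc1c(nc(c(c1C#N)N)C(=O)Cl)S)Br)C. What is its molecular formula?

C9H7BrClN3O3S

Heavy atoms from the SMILES: 1 Br, 9 C, 1 Cl, 3 N, 3 O, 1 S.
Implicit hydrogens by atom environment:
  5 × C (aromatic): no H
  3 × O: no H
  2 × C: no H
  1 × Br: no H
  1 × C: 3 H
  1 × C: 1 H
  1 × Cl: no H
  1 × N: 2 H
  1 × N (aromatic): no H
  1 × N: no H
  1 × S: 1 H
  Total hydrogens = 7.
Molecular formula: C9H7BrClN3O3S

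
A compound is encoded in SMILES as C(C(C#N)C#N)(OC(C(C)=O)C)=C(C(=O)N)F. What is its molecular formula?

Heavy atoms from the SMILES: 10 C, 1 F, 3 N, 3 O.
Implicit hydrogens by atom environment:
  6 × C: no H
  3 × O: no H
  2 × C: 3 H each → 6
  2 × C: 1 H each → 2
  2 × N: no H
  1 × F: no H
  1 × N: 2 H
  Total hydrogens = 10.
Molecular formula: C10H10FN3O3

C10H10FN3O3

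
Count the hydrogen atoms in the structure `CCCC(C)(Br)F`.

Hydrogens are implicit in SMILES; fill each atom to its normal valence:
  2 × C: 3 H each → 6
  2 × C: 2 H each → 4
  1 × Br: no H
  1 × C: no H
  1 × F: no H
  Total hydrogens = 10.

10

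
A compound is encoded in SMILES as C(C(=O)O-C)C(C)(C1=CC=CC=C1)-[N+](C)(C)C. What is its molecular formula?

C14H22NO2+

Heavy atoms from the SMILES: 14 C, 1 N, 2 O.
Implicit hydrogens by atom environment:
  5 × C: 3 H each → 15
  5 × C (aromatic): 1 H each → 5
  2 × C: no H
  2 × O: no H
  1 × C: 2 H
  1 × C (aromatic): no H
  1 × N (charge +1): no H
  Total hydrogens = 22.
Net charge +1.
Molecular formula: C14H22NO2+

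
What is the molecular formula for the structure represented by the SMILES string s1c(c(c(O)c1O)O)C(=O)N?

C5H5NO4S

Heavy atoms from the SMILES: 5 C, 1 N, 4 O, 1 S.
Implicit hydrogens by atom environment:
  4 × C (aromatic): no H
  3 × O: 1 H each → 3
  1 × C: no H
  1 × N: 2 H
  1 × O: no H
  1 × S (aromatic): no H
  Total hydrogens = 5.
Molecular formula: C5H5NO4S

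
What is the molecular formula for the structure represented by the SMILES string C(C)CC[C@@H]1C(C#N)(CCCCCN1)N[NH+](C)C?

C14H29N4+

Heavy atoms from the SMILES: 14 C, 4 N.
Implicit hydrogens by atom environment:
  8 × C: 2 H each → 16
  3 × C: 3 H each → 9
  2 × C: no H
  2 × N: 1 H each → 2
  1 × C: 1 H
  1 × N (charge +1): 1 H
  1 × N: no H
  Total hydrogens = 29.
Net charge +1.
Molecular formula: C14H29N4+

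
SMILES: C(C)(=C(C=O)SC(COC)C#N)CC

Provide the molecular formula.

C10H15NO2S

Heavy atoms from the SMILES: 10 C, 1 N, 2 O, 1 S.
Implicit hydrogens by atom environment:
  3 × C: 3 H each → 9
  3 × C: no H
  2 × C: 2 H each → 4
  2 × C: 1 H each → 2
  2 × O: no H
  1 × N: no H
  1 × S: no H
  Total hydrogens = 15.
Molecular formula: C10H15NO2S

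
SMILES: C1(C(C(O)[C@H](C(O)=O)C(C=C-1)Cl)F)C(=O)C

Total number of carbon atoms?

10

The symbol for carbon appears 10 times in the SMILES. (Cl is a single chlorine, not C + l.)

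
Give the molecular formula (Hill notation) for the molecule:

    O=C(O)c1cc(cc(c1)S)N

Heavy atoms from the SMILES: 7 C, 1 N, 2 O, 1 S.
Implicit hydrogens by atom environment:
  3 × C (aromatic): 1 H each → 3
  3 × C (aromatic): no H
  1 × C: no H
  1 × N: 2 H
  1 × O: 1 H
  1 × O: no H
  1 × S: 1 H
  Total hydrogens = 7.
Molecular formula: C7H7NO2S

C7H7NO2S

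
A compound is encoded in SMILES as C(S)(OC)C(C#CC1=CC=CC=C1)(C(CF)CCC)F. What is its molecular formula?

Heavy atoms from the SMILES: 16 C, 2 F, 1 O, 1 S.
Implicit hydrogens by atom environment:
  5 × C (aromatic): 1 H each → 5
  3 × C: 2 H each → 6
  3 × C: no H
  2 × C: 3 H each → 6
  2 × C: 1 H each → 2
  2 × F: no H
  1 × C (aromatic): no H
  1 × O: no H
  1 × S: 1 H
  Total hydrogens = 20.
Molecular formula: C16H20F2OS

C16H20F2OS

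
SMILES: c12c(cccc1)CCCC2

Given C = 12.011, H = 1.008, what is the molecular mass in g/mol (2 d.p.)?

Molecular formula: C10H12.
M = 10×12.011 + 12×1.008 = 132.21 g/mol.

132.21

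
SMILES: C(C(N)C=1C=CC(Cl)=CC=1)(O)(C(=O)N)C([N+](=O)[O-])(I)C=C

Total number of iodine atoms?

The symbol for iodine appears 1 time in the SMILES.

1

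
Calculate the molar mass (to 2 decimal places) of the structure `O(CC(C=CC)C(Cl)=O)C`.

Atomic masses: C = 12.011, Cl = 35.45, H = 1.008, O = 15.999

Molecular formula: C7H11ClO2.
M = 7×12.011 + 1×35.45 + 11×1.008 + 2×15.999 = 162.61 g/mol.

162.61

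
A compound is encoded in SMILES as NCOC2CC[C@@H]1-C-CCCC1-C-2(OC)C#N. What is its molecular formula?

C13H22N2O2

Heavy atoms from the SMILES: 13 C, 2 N, 2 O.
Implicit hydrogens by atom environment:
  7 × C: 2 H each → 14
  3 × C: 1 H each → 3
  2 × C: no H
  2 × O: no H
  1 × C: 3 H
  1 × N: 2 H
  1 × N: no H
  Total hydrogens = 22.
Molecular formula: C13H22N2O2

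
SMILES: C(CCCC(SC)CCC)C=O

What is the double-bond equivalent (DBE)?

1

Molecular formula from the SMILES: C10H20OS.
DoU = (2C + 2 + N − H − X)/2 = (2·10 + 2 + 0 − 20 − 0)/2 = 2/2 = 1.
(Structurally: 0 ring(s) + 1 π bond(s) = 1.)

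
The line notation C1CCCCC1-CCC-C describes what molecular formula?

Heavy atoms from the SMILES: 10 C.
Implicit hydrogens by atom environment:
  8 × C: 2 H each → 16
  1 × C: 3 H
  1 × C: 1 H
  Total hydrogens = 20.
Molecular formula: C10H20

C10H20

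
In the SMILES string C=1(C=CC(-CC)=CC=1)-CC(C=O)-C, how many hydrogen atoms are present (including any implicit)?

Hydrogens are implicit in SMILES; fill each atom to its normal valence:
  4 × C (aromatic): 1 H each → 4
  2 × C: 3 H each → 6
  2 × C: 2 H each → 4
  2 × C: 1 H each → 2
  2 × C (aromatic): no H
  1 × O: no H
  Total hydrogens = 16.

16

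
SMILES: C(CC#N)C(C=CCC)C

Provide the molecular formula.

Heavy atoms from the SMILES: 9 C, 1 N.
Implicit hydrogens by atom environment:
  3 × C: 2 H each → 6
  3 × C: 1 H each → 3
  2 × C: 3 H each → 6
  1 × C: no H
  1 × N: no H
  Total hydrogens = 15.
Molecular formula: C9H15N

C9H15N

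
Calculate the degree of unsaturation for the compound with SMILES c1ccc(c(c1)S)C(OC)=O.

Molecular formula from the SMILES: C8H8O2S.
DoU = (2C + 2 + N − H − X)/2 = (2·8 + 2 + 0 − 8 − 0)/2 = 10/2 = 5.
(Structurally: 1 ring(s) + 4 π bond(s) = 5.)

5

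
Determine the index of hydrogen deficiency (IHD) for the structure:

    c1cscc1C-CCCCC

3

Molecular formula from the SMILES: C10H16S.
DoU = (2C + 2 + N − H − X)/2 = (2·10 + 2 + 0 − 16 − 0)/2 = 6/2 = 3.
(Structurally: 1 ring(s) + 2 π bond(s) = 3.)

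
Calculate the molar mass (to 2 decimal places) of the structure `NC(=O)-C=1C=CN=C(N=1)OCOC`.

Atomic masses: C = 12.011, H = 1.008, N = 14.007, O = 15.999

Molecular formula: C7H9N3O3.
M = 7×12.011 + 9×1.008 + 3×14.007 + 3×15.999 = 183.17 g/mol.

183.17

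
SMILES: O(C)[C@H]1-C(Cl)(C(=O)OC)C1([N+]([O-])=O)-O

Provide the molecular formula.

C6H8ClNO6

Heavy atoms from the SMILES: 6 C, 1 Cl, 1 N, 6 O.
Implicit hydrogens by atom environment:
  4 × O: no H
  3 × C: no H
  2 × C: 3 H each → 6
  1 × C: 1 H
  1 × Cl: no H
  1 × N (charge +1): no H
  1 × O: 1 H
  1 × O (charge -1): no H
  Total hydrogens = 8.
Molecular formula: C6H8ClNO6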